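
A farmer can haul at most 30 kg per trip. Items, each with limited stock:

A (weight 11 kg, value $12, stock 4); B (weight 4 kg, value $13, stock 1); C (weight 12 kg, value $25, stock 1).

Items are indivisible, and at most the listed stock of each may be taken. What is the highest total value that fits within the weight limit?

$50

Top feasible selections:
- 1×A + 1×B + 1×C: weight 27, value 50
- 1×B + 1×C: weight 16, value 38
- 1×A + 1×C: weight 23, value 37
Best: $50.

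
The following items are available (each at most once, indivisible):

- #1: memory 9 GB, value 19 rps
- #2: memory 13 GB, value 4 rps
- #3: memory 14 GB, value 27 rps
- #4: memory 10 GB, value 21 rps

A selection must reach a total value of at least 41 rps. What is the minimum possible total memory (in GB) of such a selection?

Subsets with value ≥ 41, sorted by total memory:
- #1+#3: memory 23, value 46
- #3+#4: memory 24, value 48
Minimum memory: 23 GB.

23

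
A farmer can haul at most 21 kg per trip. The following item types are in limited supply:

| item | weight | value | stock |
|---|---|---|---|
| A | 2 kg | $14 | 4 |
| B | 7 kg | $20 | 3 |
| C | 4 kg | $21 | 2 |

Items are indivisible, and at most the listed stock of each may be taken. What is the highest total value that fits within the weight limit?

$104

Top feasible selections:
- 3×A + 1×B + 2×C: weight 21, value 104
- 4×A + 2×C: weight 16, value 98
- 4×A + 1×B + 1×C: weight 19, value 97
- 2×A + 1×B + 2×C: weight 19, value 90
Best: $104.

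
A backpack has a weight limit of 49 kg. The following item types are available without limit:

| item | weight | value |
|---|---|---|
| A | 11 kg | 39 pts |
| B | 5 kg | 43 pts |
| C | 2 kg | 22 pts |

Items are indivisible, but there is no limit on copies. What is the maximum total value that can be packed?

528 pts

Best value-per-unit is C at 22/2, and filling with it alone uses weight 24×2=48. No mix of the others beats 24×22 = 528.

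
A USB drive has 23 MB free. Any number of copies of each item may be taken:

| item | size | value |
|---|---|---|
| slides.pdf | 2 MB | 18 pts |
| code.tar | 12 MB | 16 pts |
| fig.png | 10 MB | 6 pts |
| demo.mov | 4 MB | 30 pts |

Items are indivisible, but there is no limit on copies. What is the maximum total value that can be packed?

Best value-per-unit is slides.pdf at 18/2, and filling with it alone uses size 11×2=22. No mix of the others beats 11×18 = 198.

198 pts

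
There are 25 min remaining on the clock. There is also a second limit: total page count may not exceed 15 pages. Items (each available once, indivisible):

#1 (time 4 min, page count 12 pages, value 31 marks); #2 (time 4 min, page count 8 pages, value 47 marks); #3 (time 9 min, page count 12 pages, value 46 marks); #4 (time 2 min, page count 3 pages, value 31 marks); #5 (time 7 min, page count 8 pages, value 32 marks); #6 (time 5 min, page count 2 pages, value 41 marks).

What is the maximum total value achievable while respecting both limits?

119 marks

Feasible sets respecting both limits:
- #2+#4+#6: time 11, page count 13, value 119
- #4+#5+#6: time 14, page count 13, value 104
- #2+#6: time 9, page count 10, value 88
- #3+#6: time 14, page count 14, value 87
Best: 119 marks.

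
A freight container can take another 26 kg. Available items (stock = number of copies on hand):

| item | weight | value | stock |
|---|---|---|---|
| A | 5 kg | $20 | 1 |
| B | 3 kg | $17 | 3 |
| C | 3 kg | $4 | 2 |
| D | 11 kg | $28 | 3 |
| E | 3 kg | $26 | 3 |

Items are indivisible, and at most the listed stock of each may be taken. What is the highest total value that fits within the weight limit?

Top feasible selections:
- 1×A + 3×B + 1×C + 3×E: weight 26, value 153
- 1×A + 3×B + 3×E: weight 23, value 149
Best: $153.

$153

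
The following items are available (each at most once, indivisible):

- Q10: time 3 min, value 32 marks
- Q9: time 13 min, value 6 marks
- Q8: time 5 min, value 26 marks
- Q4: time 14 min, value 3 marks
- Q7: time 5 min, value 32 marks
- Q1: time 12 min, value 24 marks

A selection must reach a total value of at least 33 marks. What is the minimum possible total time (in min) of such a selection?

Subsets with value ≥ 33, sorted by total time:
- Q10+Q7: time 8, value 64
- Q10+Q8: time 8, value 58
- Q8+Q7: time 10, value 58
Minimum time: 8 min.

8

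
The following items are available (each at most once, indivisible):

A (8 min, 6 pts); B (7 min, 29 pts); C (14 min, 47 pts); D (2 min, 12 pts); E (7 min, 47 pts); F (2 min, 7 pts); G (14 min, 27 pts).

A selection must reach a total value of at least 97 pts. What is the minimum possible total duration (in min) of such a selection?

Subsets with value ≥ 97, sorted by total duration:
- C+D+E: duration 23, value 106
- C+E+F: duration 23, value 101
- C+D+E+F: duration 25, value 113
Minimum duration: 23 min.

23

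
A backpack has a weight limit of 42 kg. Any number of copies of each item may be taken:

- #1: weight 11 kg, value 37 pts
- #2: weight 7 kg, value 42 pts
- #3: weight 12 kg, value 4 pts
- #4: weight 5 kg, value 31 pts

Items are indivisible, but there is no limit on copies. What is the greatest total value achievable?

Best value-per-unit is #4 at 31/5; filling with it alone gives 8×31 = 248.
Optimal mix: 1×#2 + 7×#4 → weight 42, value 259.

259 pts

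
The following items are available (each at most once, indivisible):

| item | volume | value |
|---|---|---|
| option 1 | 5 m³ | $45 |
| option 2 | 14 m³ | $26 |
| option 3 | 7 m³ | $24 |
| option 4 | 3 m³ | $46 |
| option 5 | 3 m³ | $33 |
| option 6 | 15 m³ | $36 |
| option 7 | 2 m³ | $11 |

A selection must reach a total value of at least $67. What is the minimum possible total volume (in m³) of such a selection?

Subsets with value ≥ 67, sorted by total volume:
- option 4+option 5: volume 6, value 79
- option 1+option 4: volume 8, value 91
Minimum volume: 6 m³.

6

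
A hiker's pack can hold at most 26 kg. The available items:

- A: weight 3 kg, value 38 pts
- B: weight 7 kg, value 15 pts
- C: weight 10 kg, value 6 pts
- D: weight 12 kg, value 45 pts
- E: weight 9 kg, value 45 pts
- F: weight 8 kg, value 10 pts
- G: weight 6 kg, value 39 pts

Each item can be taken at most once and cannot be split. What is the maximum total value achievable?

This is a 0/1 knapsack; check combinations near the capacity.
- A+B+E+G: weight 3+7+9+6=25, value 38+15+45+39=137
- A+E+F+G: weight 3+9+8+6=26, value 38+45+10+39=132
- A+D+E: weight 3+12+9=24, value 38+45+45=128
- A+E+G: weight 3+9+6=18, value 38+45+39=122
Best: 137 pts.

137 pts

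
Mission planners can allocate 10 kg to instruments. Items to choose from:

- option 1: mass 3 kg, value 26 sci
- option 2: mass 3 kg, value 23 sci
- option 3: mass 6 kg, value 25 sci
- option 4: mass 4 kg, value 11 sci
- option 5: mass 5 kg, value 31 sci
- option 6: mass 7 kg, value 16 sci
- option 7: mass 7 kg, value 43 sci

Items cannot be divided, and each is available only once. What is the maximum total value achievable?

Check high-value combinations within 10 kg:
- option 1+option 7: mass 3+7=10, value 26+43=69
- option 2+option 7: mass 3+7=10, value 23+43=66
- option 1+option 2+option 4: mass 3+3+4=10, value 26+23+11=60
- option 1+option 5: mass 3+5=8, value 26+31=57
Best: 69 sci.

69 sci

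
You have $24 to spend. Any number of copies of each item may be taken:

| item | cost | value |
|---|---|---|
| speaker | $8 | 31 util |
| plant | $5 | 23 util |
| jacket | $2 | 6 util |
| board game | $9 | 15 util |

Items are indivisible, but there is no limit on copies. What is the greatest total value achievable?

Best value-per-unit is plant at 23/5; filling with it alone gives 4×23 = 92.
Optimal mix: 4×plant + 2×jacket → cost 24, value 104.

104 util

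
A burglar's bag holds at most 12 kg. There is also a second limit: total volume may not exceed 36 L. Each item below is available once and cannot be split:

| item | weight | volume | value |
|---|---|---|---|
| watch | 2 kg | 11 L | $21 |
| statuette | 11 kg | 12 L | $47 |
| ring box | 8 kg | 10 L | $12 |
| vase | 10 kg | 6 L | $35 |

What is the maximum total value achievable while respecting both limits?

$56

Feasible sets respecting both limits:
- watch+vase: weight 12, volume 17, value 56
- statuette: weight 11, volume 12, value 47
- vase: weight 10, volume 6, value 35
- watch+ring box: weight 10, volume 21, value 33
Best: $56.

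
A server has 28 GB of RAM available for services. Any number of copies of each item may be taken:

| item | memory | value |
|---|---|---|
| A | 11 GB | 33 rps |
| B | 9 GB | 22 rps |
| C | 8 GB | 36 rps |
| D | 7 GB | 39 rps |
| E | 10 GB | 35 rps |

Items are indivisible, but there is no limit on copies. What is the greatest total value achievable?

156 rps

Best value-per-unit is D at 39/7, and filling with it alone uses memory 4×7=28. No mix of the others beats 4×39 = 156.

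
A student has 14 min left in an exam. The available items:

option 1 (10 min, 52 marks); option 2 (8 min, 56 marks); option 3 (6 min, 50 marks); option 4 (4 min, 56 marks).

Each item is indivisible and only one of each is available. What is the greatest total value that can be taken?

Check high-value combinations within 14 min:
- option 2+option 4: time 8+4=12, value 56+56=112
- option 1+option 4: time 10+4=14, value 52+56=108
- option 3+option 4: time 6+4=10, value 50+56=106
Best: 112 marks.

112 marks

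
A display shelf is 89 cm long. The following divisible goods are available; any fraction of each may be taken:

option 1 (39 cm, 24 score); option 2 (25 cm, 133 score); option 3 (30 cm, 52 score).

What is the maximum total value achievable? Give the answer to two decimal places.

205.92

Take in order of value per unit:
- option 2 (133/25 per unit): all 25 → value 133, running total 133.00
- option 3 (52/30 per unit): all 30 → value 52, running total 185.00
- option 1 (24/39 per unit): 34 of 39 → value 34×24/39 = 20.9231, running total 205.92
Total 205.92.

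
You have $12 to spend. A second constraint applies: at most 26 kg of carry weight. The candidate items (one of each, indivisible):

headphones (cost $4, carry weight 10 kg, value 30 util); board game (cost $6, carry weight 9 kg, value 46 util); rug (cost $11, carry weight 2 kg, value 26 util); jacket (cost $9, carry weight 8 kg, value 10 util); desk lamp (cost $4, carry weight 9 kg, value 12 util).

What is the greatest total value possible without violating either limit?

Feasible sets respecting both limits:
- headphones+board game: cost 10, carry weight 19, value 76
- board game+desk lamp: cost 10, carry weight 18, value 58
- board game: cost 6, carry weight 9, value 46
Best: 76 util.

76 util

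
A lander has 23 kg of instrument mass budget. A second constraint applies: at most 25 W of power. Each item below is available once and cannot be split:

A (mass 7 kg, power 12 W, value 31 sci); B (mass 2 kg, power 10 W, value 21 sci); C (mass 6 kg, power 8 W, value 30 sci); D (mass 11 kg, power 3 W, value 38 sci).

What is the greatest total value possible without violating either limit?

Feasible sets respecting both limits:
- A+B+D: mass 20, power 25, value 90
- B+C+D: mass 19, power 21, value 89
- A+D: mass 18, power 15, value 69
Best: 90 sci.

90 sci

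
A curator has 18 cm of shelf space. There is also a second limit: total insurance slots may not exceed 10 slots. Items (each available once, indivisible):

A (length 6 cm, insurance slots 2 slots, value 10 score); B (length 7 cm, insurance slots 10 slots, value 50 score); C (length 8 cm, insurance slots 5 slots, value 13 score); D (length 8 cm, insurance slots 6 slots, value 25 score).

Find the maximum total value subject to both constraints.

50 score

Feasible sets respecting both limits:
- B: length 7, insurance slots 10, value 50
- A+D: length 14, insurance slots 8, value 35
- D: length 8, insurance slots 6, value 25
- A+C: length 14, insurance slots 7, value 23
Best: 50 score.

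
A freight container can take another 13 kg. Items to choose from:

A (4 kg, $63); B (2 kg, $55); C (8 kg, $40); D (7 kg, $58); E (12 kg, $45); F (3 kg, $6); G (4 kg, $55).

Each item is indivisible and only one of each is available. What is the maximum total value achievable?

$179

Check high-value combinations within 13 kg:
- A+B+F+G: weight 4+2+3+4=13, value 63+55+6+55=179
- A+B+D: weight 4+2+7=13, value 63+55+58=176
- A+B+G: weight 4+2+4=10, value 63+55+55=173
- B+D+G: weight 2+7+4=13, value 55+58+55=168
- A+B+F: weight 4+2+3=9, value 63+55+6=124
Best: $179.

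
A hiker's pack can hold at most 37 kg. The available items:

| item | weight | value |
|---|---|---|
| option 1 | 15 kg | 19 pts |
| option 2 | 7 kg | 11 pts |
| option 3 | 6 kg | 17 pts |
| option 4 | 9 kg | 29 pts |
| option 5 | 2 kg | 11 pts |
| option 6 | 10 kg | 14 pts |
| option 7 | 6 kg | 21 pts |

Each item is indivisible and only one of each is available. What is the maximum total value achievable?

Check high-value combinations within 37 kg:
- option 3+option 4+option 5+option 6+option 7: weight 6+9+2+10+6=33, value 17+29+11+14+21=92
- option 2+option 3+option 4+option 5+option 7: weight 7+6+9+2+6=30, value 11+17+29+11+21=89
- option 2+option 4+option 5+option 6+option 7: weight 7+9+2+10+6=34, value 11+29+11+14+21=86
Best: 92 pts.

92 pts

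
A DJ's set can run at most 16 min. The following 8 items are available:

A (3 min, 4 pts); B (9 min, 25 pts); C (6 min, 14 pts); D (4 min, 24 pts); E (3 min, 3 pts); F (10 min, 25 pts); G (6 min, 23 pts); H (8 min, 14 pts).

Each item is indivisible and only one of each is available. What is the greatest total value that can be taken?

Check high-value combinations within 16 min:
- C+D+G: duration 6+4+6=16, value 14+24+23=61
- A+D+E+G: duration 3+4+3+6=16, value 4+24+3+23=54
- A+B+D: duration 3+9+4=16, value 4+25+24=53
Best: 61 pts.

61 pts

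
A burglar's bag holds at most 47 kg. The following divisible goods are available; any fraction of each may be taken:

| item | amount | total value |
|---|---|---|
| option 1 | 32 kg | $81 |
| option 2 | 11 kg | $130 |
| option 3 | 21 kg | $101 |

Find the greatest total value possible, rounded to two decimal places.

268.97

Take in order of value per unit:
- option 2 (130/11 per unit): all 11 → value 130, running total 130.00
- option 3 (101/21 per unit): all 21 → value 101, running total 231.00
- option 1 (81/32 per unit): 15 of 32 → value 15×81/32 = 37.9688, running total 268.97
Total 268.97.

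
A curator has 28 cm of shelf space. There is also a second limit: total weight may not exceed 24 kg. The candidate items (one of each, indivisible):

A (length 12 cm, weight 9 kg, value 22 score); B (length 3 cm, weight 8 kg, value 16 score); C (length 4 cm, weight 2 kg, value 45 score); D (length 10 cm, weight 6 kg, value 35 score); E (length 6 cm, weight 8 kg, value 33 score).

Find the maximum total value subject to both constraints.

Feasible sets respecting both limits:
- B+C+D+E: length 23, weight 24, value 129
- C+D+E: length 20, weight 16, value 113
- A+C+D: length 26, weight 17, value 102
Best: 129 score.

129 score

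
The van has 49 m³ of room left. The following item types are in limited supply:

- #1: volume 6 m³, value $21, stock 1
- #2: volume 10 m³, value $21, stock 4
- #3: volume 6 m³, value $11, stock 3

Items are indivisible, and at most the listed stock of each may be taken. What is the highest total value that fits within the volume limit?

Top feasible selections:
- 1×#1 + 3×#2 + 2×#3: volume 48, value 106
- 1×#1 + 4×#2: volume 46, value 105
Best: $106.

$106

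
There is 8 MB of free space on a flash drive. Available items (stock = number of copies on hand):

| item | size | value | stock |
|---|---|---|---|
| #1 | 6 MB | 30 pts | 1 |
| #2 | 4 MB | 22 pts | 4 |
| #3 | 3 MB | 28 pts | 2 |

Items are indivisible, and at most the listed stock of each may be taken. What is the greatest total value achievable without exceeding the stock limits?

Best selections within size 8 and stock limits:
- 2×#3: size 6, value 56
- 1×#2 + 1×#3: size 7, value 50
Best: 56 pts.

56 pts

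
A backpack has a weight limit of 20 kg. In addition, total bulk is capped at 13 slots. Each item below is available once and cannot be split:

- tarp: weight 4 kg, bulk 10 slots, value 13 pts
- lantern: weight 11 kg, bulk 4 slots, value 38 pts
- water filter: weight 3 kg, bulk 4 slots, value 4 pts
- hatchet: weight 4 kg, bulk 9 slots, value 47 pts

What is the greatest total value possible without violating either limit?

85 pts

Feasible sets respecting both limits:
- lantern+hatchet: weight 15, bulk 13, value 85
- water filter+hatchet: weight 7, bulk 13, value 51
- hatchet: weight 4, bulk 9, value 47
Best: 85 pts.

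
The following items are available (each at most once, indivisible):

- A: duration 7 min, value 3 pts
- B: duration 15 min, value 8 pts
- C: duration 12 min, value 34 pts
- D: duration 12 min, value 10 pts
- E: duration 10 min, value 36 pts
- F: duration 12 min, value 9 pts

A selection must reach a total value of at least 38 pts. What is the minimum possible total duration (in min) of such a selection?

Subsets with value ≥ 38, sorted by total duration:
- A+E: duration 17, value 39
- C+E: duration 22, value 70
- D+E: duration 22, value 46
- E+F: duration 22, value 45
Minimum duration: 17 min.

17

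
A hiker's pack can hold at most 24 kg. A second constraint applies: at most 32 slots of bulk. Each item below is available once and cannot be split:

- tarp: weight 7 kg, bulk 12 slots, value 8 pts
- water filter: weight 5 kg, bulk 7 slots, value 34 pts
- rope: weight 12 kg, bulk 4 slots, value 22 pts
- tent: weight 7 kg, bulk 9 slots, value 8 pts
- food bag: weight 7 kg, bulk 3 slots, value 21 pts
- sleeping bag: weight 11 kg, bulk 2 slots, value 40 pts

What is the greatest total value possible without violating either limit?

95 pts

Feasible sets respecting both limits:
- water filter+food bag+sleeping bag: weight 23, bulk 12, value 95
- tarp+water filter+sleeping bag: weight 23, bulk 21, value 82
- water filter+tent+sleeping bag: weight 23, bulk 18, value 82
- water filter+rope+food bag: weight 24, bulk 14, value 77
Best: 95 pts.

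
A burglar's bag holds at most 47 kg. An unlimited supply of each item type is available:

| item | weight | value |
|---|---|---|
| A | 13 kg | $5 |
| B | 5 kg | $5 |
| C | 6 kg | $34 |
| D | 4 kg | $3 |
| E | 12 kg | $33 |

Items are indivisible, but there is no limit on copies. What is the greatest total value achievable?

$243

Best value-per-unit is C at 34/6; filling with it alone gives 7×34 = 238.
Optimal mix: 1×B + 7×C → weight 47, value 243.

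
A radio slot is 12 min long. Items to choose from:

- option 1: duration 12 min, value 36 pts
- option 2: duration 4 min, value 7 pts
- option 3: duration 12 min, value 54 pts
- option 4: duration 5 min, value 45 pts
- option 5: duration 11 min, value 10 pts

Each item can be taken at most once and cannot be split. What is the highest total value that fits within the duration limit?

Check high-value combinations within 12 min:
- option 3: duration 12, value 54
- option 2+option 4: duration 4+5=9, value 7+45=52
- option 4: duration 5, value 45
- option 1: duration 12, value 36
- option 5: duration 11, value 10
Best: 54 pts.

54 pts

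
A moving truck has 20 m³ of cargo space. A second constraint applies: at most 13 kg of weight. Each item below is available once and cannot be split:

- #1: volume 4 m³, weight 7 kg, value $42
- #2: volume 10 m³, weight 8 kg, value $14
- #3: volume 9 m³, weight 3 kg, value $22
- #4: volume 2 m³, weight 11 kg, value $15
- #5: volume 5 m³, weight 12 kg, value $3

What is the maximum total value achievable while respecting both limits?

$64

Feasible sets respecting both limits:
- #1+#3: volume 13, weight 10, value 64
- #1: volume 4, weight 7, value 42
- #2+#3: volume 19, weight 11, value 36
Best: $64.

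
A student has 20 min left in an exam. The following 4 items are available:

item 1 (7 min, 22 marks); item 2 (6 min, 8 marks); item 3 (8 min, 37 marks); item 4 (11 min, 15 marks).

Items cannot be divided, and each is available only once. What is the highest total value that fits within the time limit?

59 marks

Check high-value combinations within 20 min:
- item 1+item 3: time 7+8=15, value 22+37=59
- item 3+item 4: time 8+11=19, value 37+15=52
- item 2+item 3: time 6+8=14, value 8+37=45
Best: 59 marks.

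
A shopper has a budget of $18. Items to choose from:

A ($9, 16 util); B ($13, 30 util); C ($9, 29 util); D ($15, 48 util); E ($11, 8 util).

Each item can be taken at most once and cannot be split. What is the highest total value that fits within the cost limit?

Check high-value combinations within $18:
- D: cost 15, value 48
- A+C: cost 9+9=18, value 16+29=45
- B: cost 13, value 30
- C: cost 9, value 29
Best: 48 util.

48 util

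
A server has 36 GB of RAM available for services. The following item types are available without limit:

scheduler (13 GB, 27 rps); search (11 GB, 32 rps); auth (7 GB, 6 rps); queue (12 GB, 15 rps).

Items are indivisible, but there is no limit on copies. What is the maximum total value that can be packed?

Best value-per-unit is search at 32/11, and filling with it alone uses memory 3×11=33. No mix of the others beats 3×32 = 96.

96 rps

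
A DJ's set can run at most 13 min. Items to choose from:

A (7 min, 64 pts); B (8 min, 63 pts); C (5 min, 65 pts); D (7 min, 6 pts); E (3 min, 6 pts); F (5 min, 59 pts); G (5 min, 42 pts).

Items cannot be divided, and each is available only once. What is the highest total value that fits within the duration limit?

130 pts

Check high-value combinations within 13 min:
- C+E+F: duration 5+3+5=13, value 65+6+59=130
- A+C: duration 7+5=12, value 64+65=129
- B+C: duration 8+5=13, value 63+65=128
Best: 130 pts.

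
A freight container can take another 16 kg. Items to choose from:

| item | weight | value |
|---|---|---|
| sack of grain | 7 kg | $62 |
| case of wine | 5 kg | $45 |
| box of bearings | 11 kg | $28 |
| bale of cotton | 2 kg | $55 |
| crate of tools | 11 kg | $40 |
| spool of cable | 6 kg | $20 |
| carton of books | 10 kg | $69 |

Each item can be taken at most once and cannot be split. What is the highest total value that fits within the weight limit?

Check high-value combinations within 16 kg:
- sack of grain+case of wine+bale of cotton: weight 7+5+2=14, value 62+45+55=162
- sack of grain+bale of cotton+spool of cable: weight 7+2+6=15, value 62+55+20=137
- bale of cotton+carton of books: weight 2+10=12, value 55+69=124
- case of wine+bale of cotton+spool of cable: weight 5+2+6=13, value 45+55+20=120
- sack of grain+bale of cotton: weight 7+2=9, value 62+55=117
Best: $162.

$162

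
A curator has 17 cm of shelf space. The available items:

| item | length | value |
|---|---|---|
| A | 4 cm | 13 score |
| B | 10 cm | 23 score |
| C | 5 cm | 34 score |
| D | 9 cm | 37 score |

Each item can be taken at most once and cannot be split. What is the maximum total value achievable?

Check high-value combinations within 17 cm:
- C+D: length 5+9=14, value 34+37=71
- B+C: length 10+5=15, value 23+34=57
- A+D: length 4+9=13, value 13+37=50
- A+C: length 4+5=9, value 13+34=47
- D: length 9, value 37
Best: 71 score.

71 score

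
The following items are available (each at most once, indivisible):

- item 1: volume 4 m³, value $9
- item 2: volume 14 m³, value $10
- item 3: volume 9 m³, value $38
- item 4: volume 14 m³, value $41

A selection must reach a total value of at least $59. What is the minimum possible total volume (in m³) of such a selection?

Subsets with value ≥ 59, sorted by total volume:
- item 3+item 4: volume 23, value 79
- item 1+item 3+item 4: volume 27, value 88
- item 1+item 2+item 4: volume 32, value 60
- item 2+item 3+item 4: volume 37, value 89
Minimum volume: 23 m³.

23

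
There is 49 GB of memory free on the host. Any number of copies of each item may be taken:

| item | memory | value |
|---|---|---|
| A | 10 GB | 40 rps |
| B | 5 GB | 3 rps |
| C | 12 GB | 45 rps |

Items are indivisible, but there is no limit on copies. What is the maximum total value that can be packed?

180 rps

Best value-per-unit is A at 40/10; filling with it alone gives 4×40 = 160.
Optimal mix: 4×C → memory 48, value 180.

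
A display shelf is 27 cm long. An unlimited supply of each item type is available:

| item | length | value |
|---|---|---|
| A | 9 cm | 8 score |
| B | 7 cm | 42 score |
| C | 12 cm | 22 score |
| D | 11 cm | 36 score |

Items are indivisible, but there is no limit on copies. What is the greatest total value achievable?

Best value-per-unit is B at 42/7, and filling with it alone uses length 3×7=21. No mix of the others beats 3×42 = 126.

126 score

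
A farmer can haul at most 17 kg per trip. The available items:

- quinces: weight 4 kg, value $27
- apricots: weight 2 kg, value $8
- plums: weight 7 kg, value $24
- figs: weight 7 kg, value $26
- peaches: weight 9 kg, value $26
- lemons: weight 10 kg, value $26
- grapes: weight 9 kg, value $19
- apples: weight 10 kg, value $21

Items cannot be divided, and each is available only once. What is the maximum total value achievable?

$61

Check high-value combinations within 17 kg:
- quinces+apricots+figs: weight 4+2+7=13, value 27+8+26=61
- quinces+apricots+peaches: weight 4+2+9=15, value 27+8+26=61
- quinces+apricots+lemons: weight 4+2+10=16, value 27+8+26=61
- quinces+apricots+plums: weight 4+2+7=13, value 27+8+24=59
- apricots+plums+figs: weight 2+7+7=16, value 8+24+26=58
Best: $61.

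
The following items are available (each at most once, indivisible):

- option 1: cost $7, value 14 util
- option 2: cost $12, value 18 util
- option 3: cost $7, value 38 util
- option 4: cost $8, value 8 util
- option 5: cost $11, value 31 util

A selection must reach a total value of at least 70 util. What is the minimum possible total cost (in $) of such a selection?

25

Subsets with value ≥ 70, sorted by total cost:
- option 1+option 3+option 5: cost 25, value 83
- option 3+option 4+option 5: cost 26, value 77
- option 1+option 2+option 3: cost 26, value 70
Minimum cost: 25 $.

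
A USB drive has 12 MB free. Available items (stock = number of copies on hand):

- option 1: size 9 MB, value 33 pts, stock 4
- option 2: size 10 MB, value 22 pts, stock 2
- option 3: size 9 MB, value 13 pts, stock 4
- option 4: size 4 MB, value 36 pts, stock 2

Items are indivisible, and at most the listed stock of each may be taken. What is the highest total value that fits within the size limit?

72 pts

Top feasible selections:
- 2×option 4: size 8, value 72
- 1×option 4: size 4, value 36
- 1×option 1: size 9, value 33
Best: 72 pts.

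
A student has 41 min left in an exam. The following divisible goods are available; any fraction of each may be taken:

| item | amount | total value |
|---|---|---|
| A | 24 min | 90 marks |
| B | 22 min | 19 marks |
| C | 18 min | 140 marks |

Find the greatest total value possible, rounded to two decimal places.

Take in order of value per unit:
- C (140/18 per unit): all 18 → value 140, running total 140.00
- A (90/24 per unit): 23 of 24 → value 23×90/24 = 86.2500, running total 226.25
Total 226.25.

226.25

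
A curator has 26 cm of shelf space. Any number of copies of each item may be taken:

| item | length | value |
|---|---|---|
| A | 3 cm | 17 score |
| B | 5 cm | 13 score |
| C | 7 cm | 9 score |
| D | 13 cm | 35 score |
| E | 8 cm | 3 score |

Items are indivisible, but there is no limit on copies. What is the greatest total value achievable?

136 score

Best value-per-unit is A at 17/3, and filling with it alone uses length 8×3=24. No mix of the others beats 8×17 = 136.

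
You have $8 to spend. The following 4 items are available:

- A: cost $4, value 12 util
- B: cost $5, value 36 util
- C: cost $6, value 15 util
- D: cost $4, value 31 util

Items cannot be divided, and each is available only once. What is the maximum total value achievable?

43 util

This is a 0/1 knapsack; check combinations near the capacity.
- A+D: cost 4+4=8, value 12+31=43
- B: cost 5, value 36
- D: cost 4, value 31
- C: cost 6, value 15
Best: 43 util.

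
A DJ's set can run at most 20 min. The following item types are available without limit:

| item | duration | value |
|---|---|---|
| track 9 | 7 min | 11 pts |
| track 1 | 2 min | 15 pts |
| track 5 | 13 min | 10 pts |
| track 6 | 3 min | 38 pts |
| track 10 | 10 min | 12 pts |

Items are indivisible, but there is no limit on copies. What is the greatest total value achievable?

Best value-per-unit is track 6 at 38/3; filling with it alone gives 6×38 = 228.
Optimal mix: 1×track 1 + 6×track 6 → duration 20, value 243.

243 pts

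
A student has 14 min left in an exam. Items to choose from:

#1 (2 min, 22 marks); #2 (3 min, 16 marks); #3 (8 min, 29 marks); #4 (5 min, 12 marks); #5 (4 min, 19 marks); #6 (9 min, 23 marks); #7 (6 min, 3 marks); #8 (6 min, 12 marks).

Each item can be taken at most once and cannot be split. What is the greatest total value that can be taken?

70 marks

Check high-value combinations within 14 min:
- #1+#3+#5: time 2+8+4=14, value 22+29+19=70
- #1+#2+#4+#5: time 2+3+5+4=14, value 22+16+12+19=69
- #1+#2+#3: time 2+3+8=13, value 22+16+29=67
- #1+#2+#6: time 2+3+9=14, value 22+16+23=61
Best: 70 marks.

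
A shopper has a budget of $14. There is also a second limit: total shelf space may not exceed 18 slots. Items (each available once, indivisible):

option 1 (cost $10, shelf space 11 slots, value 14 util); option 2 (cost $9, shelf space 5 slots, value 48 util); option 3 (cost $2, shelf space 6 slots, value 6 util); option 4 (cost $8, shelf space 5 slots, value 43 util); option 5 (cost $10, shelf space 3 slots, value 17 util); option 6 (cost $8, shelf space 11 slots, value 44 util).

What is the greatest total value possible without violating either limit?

Feasible sets respecting both limits:
- option 2+option 3: cost 11, shelf space 11, value 54
- option 3+option 6: cost 10, shelf space 17, value 50
- option 3+option 4: cost 10, shelf space 11, value 49
- option 2: cost 9, shelf space 5, value 48
Best: 54 util.

54 util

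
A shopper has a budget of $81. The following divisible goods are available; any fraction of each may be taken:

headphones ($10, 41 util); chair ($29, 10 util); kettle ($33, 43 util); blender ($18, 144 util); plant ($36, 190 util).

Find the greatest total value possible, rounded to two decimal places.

397.15

Take in order of value per unit:
- blender (144/18 per unit): all 18 → value 144, running total 144.00
- plant (190/36 per unit): all 36 → value 190, running total 334.00
- headphones (41/10 per unit): all 10 → value 41, running total 375.00
- kettle (43/33 per unit): 17 of 33 → value 17×43/33 = 22.1515, running total 397.15
Total 397.15.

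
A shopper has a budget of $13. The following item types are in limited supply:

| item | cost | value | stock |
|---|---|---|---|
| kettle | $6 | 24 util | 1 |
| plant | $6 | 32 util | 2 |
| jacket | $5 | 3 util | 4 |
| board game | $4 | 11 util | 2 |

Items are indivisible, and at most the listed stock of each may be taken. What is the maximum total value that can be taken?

64 util

Best selections within cost 13 and stock limits:
- 2×plant: cost 12, value 64
- 1×kettle + 1×plant: cost 12, value 56
Best: 64 util.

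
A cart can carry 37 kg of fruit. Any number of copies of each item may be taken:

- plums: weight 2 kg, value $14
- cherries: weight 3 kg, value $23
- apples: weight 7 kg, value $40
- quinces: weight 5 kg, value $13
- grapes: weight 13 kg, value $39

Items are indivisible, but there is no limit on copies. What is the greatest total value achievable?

$281

Best value-per-unit is cherries at 23/3; filling with it alone gives 12×23 = 276.
Optimal mix: 2×plums + 11×cherries → weight 37, value 281.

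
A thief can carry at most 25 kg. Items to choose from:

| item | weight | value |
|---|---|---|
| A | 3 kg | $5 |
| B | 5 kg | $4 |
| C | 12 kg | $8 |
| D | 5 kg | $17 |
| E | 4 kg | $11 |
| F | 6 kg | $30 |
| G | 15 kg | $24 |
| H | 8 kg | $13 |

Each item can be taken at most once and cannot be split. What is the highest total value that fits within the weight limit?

Check high-value combinations within 25 kg:
- D+E+F+H: weight 5+4+6+8=23, value 17+11+30+13=71
- A+B+D+E+F: weight 3+5+5+4+6=23, value 5+4+17+11+30=67
- A+D+F+H: weight 3+5+6+8=22, value 5+17+30+13=65
- E+F+G: weight 4+6+15=25, value 11+30+24=65
Best: $71.

$71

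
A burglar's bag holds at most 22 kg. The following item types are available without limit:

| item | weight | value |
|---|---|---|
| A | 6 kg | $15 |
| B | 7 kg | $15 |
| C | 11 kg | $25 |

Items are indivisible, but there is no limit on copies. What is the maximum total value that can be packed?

Best value-per-unit is A at 15/6; filling with it alone gives 3×15 = 45.
Optimal mix: 2×C → weight 22, value 50.

$50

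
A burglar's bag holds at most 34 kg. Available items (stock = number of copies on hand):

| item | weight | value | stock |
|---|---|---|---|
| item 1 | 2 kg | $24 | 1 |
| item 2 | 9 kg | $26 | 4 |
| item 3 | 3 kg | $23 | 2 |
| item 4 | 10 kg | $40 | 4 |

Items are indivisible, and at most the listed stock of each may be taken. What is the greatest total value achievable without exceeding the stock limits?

$153

Top feasible selections:
- 1×item 1 + 1×item 2 + 1×item 3 + 2×item 4: weight 34, value 153
- 1×item 1 + 2×item 3 + 2×item 4: weight 28, value 150
Best: $153.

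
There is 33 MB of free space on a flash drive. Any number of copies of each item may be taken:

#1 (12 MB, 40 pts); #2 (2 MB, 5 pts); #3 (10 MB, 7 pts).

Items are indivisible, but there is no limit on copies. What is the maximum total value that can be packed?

Best value-per-unit is #1 at 40/12; filling with it alone gives 2×40 = 80.
Optimal mix: 2×#1 + 4×#2 → size 32, value 100.

100 pts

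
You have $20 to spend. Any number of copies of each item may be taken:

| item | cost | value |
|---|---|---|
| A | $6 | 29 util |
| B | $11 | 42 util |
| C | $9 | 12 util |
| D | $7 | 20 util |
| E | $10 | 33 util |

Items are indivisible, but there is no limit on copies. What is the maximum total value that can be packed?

87 util

Best value-per-unit is A at 29/6, and filling with it alone uses cost 3×6=18. No mix of the others beats 3×29 = 87.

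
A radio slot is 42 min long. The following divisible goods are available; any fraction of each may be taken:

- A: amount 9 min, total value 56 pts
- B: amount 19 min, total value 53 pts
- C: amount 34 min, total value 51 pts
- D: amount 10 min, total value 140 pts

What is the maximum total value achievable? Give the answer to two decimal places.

255.00

Take in order of value per unit:
- D (140/10 per unit): all 10 → value 140, running total 140.00
- A (56/9 per unit): all 9 → value 56, running total 196.00
- B (53/19 per unit): all 19 → value 53, running total 249.00
- C (51/34 per unit): 4 of 34 → value 4×51/34 = 6.0000, running total 255.00
Total 255.00.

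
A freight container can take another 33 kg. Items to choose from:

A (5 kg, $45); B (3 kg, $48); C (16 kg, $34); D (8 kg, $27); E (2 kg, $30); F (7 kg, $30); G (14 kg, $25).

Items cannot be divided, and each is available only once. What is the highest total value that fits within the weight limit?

Check high-value combinations within 33 kg:
- A+B+C+E+F: weight 5+3+16+2+7=33, value 45+48+34+30+30=187
- A+B+D+E+F: weight 5+3+8+2+7=25, value 45+48+27+30+30=180
- A+B+E+F+G: weight 5+3+2+7+14=31, value 45+48+30+30+25=178
Best: $187.

$187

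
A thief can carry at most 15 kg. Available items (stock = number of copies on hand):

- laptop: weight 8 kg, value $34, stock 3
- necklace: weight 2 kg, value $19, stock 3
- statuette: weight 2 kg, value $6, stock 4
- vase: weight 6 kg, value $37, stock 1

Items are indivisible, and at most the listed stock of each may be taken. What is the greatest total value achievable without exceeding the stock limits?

Best selections within weight 15 and stock limits:
- 3×necklace + 1×statuette + 1×vase: weight 14, value 100
- 3×necklace + 1×vase: weight 12, value 94
- 1×laptop + 3×necklace: weight 14, value 91
- 2×necklace + 2×statuette + 1×vase: weight 14, value 87
Best: $100.

$100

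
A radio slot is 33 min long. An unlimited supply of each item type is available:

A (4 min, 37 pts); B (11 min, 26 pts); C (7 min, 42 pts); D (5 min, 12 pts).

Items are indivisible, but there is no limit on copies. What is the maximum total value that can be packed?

296 pts

Best value-per-unit is A at 37/4, and filling with it alone uses duration 8×4=32. No mix of the others beats 8×37 = 296.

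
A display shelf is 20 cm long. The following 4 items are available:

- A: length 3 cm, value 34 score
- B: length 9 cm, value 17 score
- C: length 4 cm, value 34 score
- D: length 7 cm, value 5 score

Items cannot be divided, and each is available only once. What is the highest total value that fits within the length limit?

Check high-value combinations within 20 cm:
- A+B+C: length 3+9+4=16, value 34+17+34=85
- A+C+D: length 3+4+7=14, value 34+34+5=73
- A+C: length 3+4=7, value 34+34=68
- A+B+D: length 3+9+7=19, value 34+17+5=56
- B+C+D: length 9+4+7=20, value 17+34+5=56
Best: 85 score.

85 score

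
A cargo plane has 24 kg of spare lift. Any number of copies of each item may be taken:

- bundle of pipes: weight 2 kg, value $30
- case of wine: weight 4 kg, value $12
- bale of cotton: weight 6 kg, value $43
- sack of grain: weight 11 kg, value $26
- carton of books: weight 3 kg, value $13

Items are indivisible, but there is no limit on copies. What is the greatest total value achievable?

$360

Best value-per-unit is bundle of pipes at 30/2, and filling with it alone uses weight 12×2=24. No mix of the others beats 12×30 = 360.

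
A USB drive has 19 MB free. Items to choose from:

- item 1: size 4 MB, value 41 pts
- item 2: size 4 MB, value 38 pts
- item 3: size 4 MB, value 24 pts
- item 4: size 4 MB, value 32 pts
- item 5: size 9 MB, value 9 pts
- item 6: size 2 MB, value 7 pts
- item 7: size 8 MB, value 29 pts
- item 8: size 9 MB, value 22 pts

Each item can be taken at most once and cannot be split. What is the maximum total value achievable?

142 pts

This is a 0/1 knapsack; check combinations near the capacity.
- item 1+item 2+item 3+item 4+item 6: size 4+4+4+4+2=18, value 41+38+24+32+7=142
- item 1+item 2+item 3+item 4: size 4+4+4+4=16, value 41+38+24+32=135
- item 1+item 2+item 4+item 6: size 4+4+4+2=14, value 41+38+32+7=118
- item 1+item 2+item 6+item 7: size 4+4+2+8=18, value 41+38+7+29=115
- item 1+item 2+item 4: size 4+4+4=12, value 41+38+32=111
Best: 142 pts.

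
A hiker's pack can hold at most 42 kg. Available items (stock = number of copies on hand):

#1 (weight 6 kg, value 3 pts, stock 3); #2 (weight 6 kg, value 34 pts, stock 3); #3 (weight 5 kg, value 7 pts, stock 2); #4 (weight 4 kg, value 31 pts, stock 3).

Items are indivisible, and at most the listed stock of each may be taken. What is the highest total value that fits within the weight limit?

209 pts

Top feasible selections:
- 3×#2 + 2×#3 + 3×#4: weight 40, value 209
- 1×#1 + 3×#2 + 1×#3 + 3×#4: weight 41, value 205
- 3×#2 + 1×#3 + 3×#4: weight 35, value 202
- 2×#1 + 3×#2 + 3×#4: weight 42, value 201
Best: 209 pts.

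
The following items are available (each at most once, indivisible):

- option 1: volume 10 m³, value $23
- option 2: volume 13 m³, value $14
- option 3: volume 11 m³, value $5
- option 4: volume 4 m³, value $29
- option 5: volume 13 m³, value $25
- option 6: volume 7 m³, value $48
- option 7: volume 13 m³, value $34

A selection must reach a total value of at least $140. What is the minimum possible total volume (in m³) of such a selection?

Subsets with value ≥ 140, sorted by total volume:
- option 1+option 4+option 5+option 6+option 7: volume 47, value 159
- option 1+option 2+option 4+option 6+option 7: volume 47, value 148
- option 3+option 4+option 5+option 6+option 7: volume 48, value 141
Minimum volume: 47 m³.

47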